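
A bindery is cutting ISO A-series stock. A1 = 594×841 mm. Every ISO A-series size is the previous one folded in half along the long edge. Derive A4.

210 × 297 mm

A2: ⌊841/2⌋ × 594 = 420 × 594 mm
A3: ⌊594/2⌋ × 420 = 297 × 420 mm
A4: ⌊420/2⌋ × 297 = 210 × 297 mm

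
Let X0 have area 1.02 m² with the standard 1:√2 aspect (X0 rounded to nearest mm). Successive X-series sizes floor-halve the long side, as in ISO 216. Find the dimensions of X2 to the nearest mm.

Let X0's short side be w mm. w · w√2 = 1.02 m² = 1,020,000 mm², so w ≈ 849.3 mm and w√2 ≈ 1201.0 mm → X0 = 849 × 1201 mm.
X1: ⌊1201/2⌋ × 849 = 600 × 849 mm
X2: ⌊849/2⌋ × 600 = 424 × 600 mm

424 × 600 mm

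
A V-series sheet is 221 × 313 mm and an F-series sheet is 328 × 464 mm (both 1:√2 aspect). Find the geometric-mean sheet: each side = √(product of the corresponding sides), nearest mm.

269 × 381 mm

Short side: √(221 · 328) = √72488 ≈ 269.2 → 269 mm
Long side: √(313 · 464) = √145232 ≈ 381.1 → 381 mm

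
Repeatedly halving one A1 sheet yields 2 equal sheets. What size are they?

2 = 2^1, so 1 halving step.
A1 → A2 → … → A2 after 1 step.

A2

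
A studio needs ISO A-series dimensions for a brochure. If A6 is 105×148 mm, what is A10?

A7: ⌊148/2⌋ × 105 = 74 × 105 mm
A8: ⌊105/2⌋ × 74 = 52 × 74 mm
A9: ⌊74/2⌋ × 52 = 37 × 52 mm
A10: ⌊52/2⌋ × 37 = 26 × 37 mm

26 × 37 mm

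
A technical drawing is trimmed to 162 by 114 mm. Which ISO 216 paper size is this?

Aspect ratio 162/114 ≈ 1.421 — close to the ISO √2 ≈ 1.414.
In the C-series (envelope sizes, between A and B): C6 = 114 × 162 mm.

C6 (114 × 162 mm)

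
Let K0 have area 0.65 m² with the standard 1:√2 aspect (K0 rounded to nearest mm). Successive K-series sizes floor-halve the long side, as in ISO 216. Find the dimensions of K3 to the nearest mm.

Let K0's short side be w mm. w · w√2 = 0.65 m² = 650,000 mm², so w ≈ 678.0 mm and w√2 ≈ 958.8 mm → K0 = 678 × 959 mm.
K1: ⌊959/2⌋ × 678 = 479 × 678 mm
K2: ⌊678/2⌋ × 479 = 339 × 479 mm
K3: ⌊479/2⌋ × 339 = 239 × 339 mm

239 × 339 mm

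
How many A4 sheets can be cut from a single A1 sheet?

Each ISO step halves the sheet: 1 × A1 → 2 × A2 → 4 × A3 → 8 × A4
From A1 to A4 is 3 halving steps: 2^3 = 8.

8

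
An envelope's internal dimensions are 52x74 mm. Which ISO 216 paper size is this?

Aspect ratio 74/52 ≈ 1.423 — close to the ISO √2 ≈ 1.414.
In the A-series (A0 area = 1 m²): A8 = 52 × 74 mm.

A8 (52 × 74 mm)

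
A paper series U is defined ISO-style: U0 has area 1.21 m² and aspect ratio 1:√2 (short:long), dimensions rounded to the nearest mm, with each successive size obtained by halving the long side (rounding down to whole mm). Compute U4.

231 × 327 mm

Let U0's short side be w mm. w · w√2 = 1.21 m² = 1,210,000 mm², so w ≈ 925.0 mm and w√2 ≈ 1308.1 mm → U0 = 925 × 1308 mm.
U1: ⌊1308/2⌋ × 925 = 654 × 925 mm
U2: ⌊925/2⌋ × 654 = 462 × 654 mm
U3: ⌊654/2⌋ × 462 = 327 × 462 mm
U4: ⌊462/2⌋ × 327 = 231 × 327 mm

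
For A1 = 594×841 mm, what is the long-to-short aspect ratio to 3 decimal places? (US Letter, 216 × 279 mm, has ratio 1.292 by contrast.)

1.416

841 / 594 = 1.416
ISO 216 targets √2 ≈ 1.414; the +0.002 deviation is from mm rounding.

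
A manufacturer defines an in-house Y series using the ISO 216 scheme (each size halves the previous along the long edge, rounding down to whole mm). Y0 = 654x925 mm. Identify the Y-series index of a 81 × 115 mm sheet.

Y6

Y0: 654 × 925 mm
Y1: 462 × 654 mm
Y2: 327 × 462 mm
Y3: 231 × 327 mm
Y4: 163 × 231 mm
Y5: 115 × 163 mm
Y6: 81 × 115 mm
Y7: 57 × 81 mm
→ matches Y6.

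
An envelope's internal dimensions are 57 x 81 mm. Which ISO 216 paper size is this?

C8 (57 × 81 mm)

Aspect ratio 81/57 ≈ 1.421 — close to the ISO √2 ≈ 1.414.
In the C-series (envelope sizes, between A and B): C8 = 57 × 81 mm.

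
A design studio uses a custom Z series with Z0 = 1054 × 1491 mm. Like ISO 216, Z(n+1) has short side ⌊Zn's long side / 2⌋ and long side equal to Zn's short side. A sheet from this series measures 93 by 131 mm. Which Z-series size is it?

Z0: 1054 × 1491 mm
Z1: 745 × 1054 mm
Z2: 527 × 745 mm
Z3: 372 × 527 mm
Z4: 263 × 372 mm
Z5: 186 × 263 mm
Z6: 131 × 186 mm
Z7: 93 × 131 mm
Z8: 65 × 93 mm
→ matches Z7.

Z7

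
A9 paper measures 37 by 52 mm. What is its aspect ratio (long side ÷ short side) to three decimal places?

52 / 37 = 1.405
ISO 216 targets √2 ≈ 1.414; the -0.009 deviation is from mm rounding.

1.405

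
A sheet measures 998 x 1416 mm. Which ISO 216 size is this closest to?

Aspect ratio 1416/998 ≈ 1.419 — close to the ISO √2 ≈ 1.414.
In the B-series (B0 = 1000 × 1414 mm): B0 = 1000 × 1414 mm.
Off by 4 mm total — nearest standard size.

B0 (1000 × 1414 mm)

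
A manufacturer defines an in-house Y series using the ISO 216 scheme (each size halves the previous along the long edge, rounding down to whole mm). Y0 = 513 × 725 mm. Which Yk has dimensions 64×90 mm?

Y0: 513 × 725 mm
Y1: 362 × 513 mm
Y2: 256 × 362 mm
Y3: 181 × 256 mm
Y4: 128 × 181 mm
Y5: 90 × 128 mm
Y6: 64 × 90 mm
Y7: 45 × 64 mm
→ matches Y6.

Y6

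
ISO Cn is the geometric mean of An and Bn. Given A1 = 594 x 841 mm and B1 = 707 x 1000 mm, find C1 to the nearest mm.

648 × 917 mm

Short side: √(594 · 707) = √419958 ≈ 648.0 → 648 mm
Long side: √(841 · 1000) = √841000 ≈ 917.1 → 917 mm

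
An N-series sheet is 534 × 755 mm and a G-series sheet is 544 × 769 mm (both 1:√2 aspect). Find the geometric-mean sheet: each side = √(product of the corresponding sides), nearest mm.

539 × 762 mm

Short side: √(534 · 544) = √290496 ≈ 539.0 → 539 mm
Long side: √(755 · 769) = √580595 ≈ 762.0 → 762 mm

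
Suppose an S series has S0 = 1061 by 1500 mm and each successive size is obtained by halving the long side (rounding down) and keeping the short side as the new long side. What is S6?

132 × 187 mm

S1: ⌊1500/2⌋ × 1061 = 750 × 1061 mm
S2: ⌊1061/2⌋ × 750 = 530 × 750 mm
S3: ⌊750/2⌋ × 530 = 375 × 530 mm
S4: ⌊530/2⌋ × 375 = 265 × 375 mm
S5: ⌊375/2⌋ × 265 = 187 × 265 mm
S6: ⌊265/2⌋ × 187 = 132 × 187 mm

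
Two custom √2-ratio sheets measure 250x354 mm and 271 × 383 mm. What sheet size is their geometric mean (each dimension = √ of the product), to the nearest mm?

260 × 368 mm

Short side: √(250 · 271) = √67750 ≈ 260.3 → 260 mm
Long side: √(354 · 383) = √135582 ≈ 368.2 → 368 mm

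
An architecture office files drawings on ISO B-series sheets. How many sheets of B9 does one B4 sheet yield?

Each ISO step halves the sheet: 1 × B4 → 2 × B5 → 4 × B6 → 8 × B7 → …
From B4 to B9 is 5 halving steps: 2^5 = 32.

32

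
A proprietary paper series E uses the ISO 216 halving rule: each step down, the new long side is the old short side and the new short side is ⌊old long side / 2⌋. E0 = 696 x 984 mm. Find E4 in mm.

174 × 246 mm

E1: ⌊984/2⌋ × 696 = 492 × 696 mm
E2: ⌊696/2⌋ × 492 = 348 × 492 mm
E3: ⌊492/2⌋ × 348 = 246 × 348 mm
E4: ⌊348/2⌋ × 246 = 174 × 246 mm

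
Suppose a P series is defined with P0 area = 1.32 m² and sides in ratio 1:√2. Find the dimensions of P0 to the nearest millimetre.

Let the short side be w mm. Then w · w√2 = 1.32 m² = 1,320,000 mm².
w² = 1,320,000/√2, so w ≈ 966.1 mm; long side = w√2 ≈ 1366.3 mm.

966 × 1366 mm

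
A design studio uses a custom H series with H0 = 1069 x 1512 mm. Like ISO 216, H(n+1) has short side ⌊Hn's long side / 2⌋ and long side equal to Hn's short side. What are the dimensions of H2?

H1: ⌊1512/2⌋ × 1069 = 756 × 1069 mm
H2: ⌊1069/2⌋ × 756 = 534 × 756 mm

534 × 756 mm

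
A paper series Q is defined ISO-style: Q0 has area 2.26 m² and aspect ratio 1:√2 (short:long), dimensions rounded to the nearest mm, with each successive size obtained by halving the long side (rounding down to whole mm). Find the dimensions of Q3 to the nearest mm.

Let Q0's short side be w mm. w · w√2 = 2.26 m² = 2,260,000 mm², so w ≈ 1264.1 mm and w√2 ≈ 1787.8 mm → Q0 = 1264 × 1788 mm.
Q1: ⌊1788/2⌋ × 1264 = 894 × 1264 mm
Q2: ⌊1264/2⌋ × 894 = 632 × 894 mm
Q3: ⌊894/2⌋ × 632 = 447 × 632 mm

447 × 632 mm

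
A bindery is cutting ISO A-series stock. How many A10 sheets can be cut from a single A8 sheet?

A8 = 52 × 74 mm; A10 = 26 × 37 mm.
Each halving step doubles the count; 2 steps from A8 to A10.
2^2 = 4.

4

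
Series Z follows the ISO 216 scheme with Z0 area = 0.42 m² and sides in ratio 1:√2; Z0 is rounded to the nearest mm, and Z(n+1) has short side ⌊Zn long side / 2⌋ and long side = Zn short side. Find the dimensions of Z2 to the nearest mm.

272 × 385 mm

Let Z0's short side be w mm. w · w√2 = 0.42 m² = 420,000 mm², so w ≈ 545.0 mm and w√2 ≈ 770.7 mm → Z0 = 545 × 771 mm.
Z1: ⌊771/2⌋ × 545 = 385 × 545 mm
Z2: ⌊545/2⌋ × 385 = 272 × 385 mm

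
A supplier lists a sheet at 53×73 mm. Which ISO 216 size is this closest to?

Aspect ratio 73/53 ≈ 1.377 (ISO target is √2 ≈ 1.414).
In the A-series (A0 area = 1 m²): A8 = 52 × 74 mm.
Off by 2 mm total — nearest standard size.

A8 (52 × 74 mm)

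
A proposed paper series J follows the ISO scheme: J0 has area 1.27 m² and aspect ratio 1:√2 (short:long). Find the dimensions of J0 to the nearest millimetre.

Let the short side be w mm. Then w · w√2 = 1.27 m² = 1,270,000 mm².
w² = 1,270,000/√2, so w ≈ 947.6 mm; long side = w√2 ≈ 1340.2 mm.

948 × 1340 mm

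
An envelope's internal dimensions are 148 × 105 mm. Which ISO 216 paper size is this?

Aspect ratio 148/105 ≈ 1.410 — close to the ISO √2 ≈ 1.414.
In the A-series (A0 area = 1 m²): A6 = 105 × 148 mm.

A6 (105 × 148 mm)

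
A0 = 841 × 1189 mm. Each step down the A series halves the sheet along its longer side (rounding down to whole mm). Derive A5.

A1: ⌊1189/2⌋ × 841 = 594 × 841 mm
A2: ⌊841/2⌋ × 594 = 420 × 594 mm
A3: ⌊594/2⌋ × 420 = 297 × 420 mm
A4: ⌊420/2⌋ × 297 = 210 × 297 mm
A5: ⌊297/2⌋ × 210 = 148 × 210 mm

148 × 210 mm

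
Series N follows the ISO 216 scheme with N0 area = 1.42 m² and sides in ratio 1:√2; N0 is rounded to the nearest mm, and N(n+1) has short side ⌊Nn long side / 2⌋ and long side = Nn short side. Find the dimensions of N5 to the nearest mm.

Let N0's short side be w mm. w · w√2 = 1.42 m² = 1,420,000 mm², so w ≈ 1002.0 mm and w√2 ≈ 1417.1 mm → N0 = 1002 × 1417 mm.
N1: ⌊1417/2⌋ × 1002 = 708 × 1002 mm
N2: ⌊1002/2⌋ × 708 = 501 × 708 mm
N3: ⌊708/2⌋ × 501 = 354 × 501 mm
N4: ⌊501/2⌋ × 354 = 250 × 354 mm
N5: ⌊354/2⌋ × 250 = 177 × 250 mm

177 × 250 mm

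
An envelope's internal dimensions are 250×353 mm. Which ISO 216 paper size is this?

Aspect ratio 353/250 ≈ 1.412 — close to the ISO √2 ≈ 1.414.
In the B-series (B0 = 1000 × 1414 mm): B4 = 250 × 353 mm.

B4 (250 × 353 mm)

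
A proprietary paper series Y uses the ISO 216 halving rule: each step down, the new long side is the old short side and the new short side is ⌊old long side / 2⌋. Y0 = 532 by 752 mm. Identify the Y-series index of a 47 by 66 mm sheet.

Y0: 532 × 752 mm
Y1: 376 × 532 mm
Y2: 266 × 376 mm
Y3: 188 × 266 mm
Y4: 133 × 188 mm
Y5: 94 × 133 mm
Y6: 66 × 94 mm
Y7: 47 × 66 mm
Y8: 33 × 47 mm
→ matches Y7.

Y7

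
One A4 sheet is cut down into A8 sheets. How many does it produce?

Each ISO step halves the sheet: 1 × A4 → 2 × A5 → 4 × A6 → 8 × A7 → …
From A4 to A8 is 4 halving steps: 2^4 = 16.

16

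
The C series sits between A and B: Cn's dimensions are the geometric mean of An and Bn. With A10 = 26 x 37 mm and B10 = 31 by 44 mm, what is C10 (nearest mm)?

28 × 40 mm

Short side: √(26 · 31) = √806 ≈ 28.4 → 28 mm
Long side: √(37 · 44) = √1628 ≈ 40.3 → 40 mm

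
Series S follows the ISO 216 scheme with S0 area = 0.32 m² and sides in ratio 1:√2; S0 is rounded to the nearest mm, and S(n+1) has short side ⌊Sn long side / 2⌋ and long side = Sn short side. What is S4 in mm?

Let S0's short side be w mm. w · w√2 = 0.32 m² = 320,000 mm², so w ≈ 475.7 mm and w√2 ≈ 672.7 mm → S0 = 476 × 673 mm.
S1: ⌊673/2⌋ × 476 = 336 × 476 mm
S2: ⌊476/2⌋ × 336 = 238 × 336 mm
S3: ⌊336/2⌋ × 238 = 168 × 238 mm
S4: ⌊238/2⌋ × 168 = 119 × 168 mm

119 × 168 mm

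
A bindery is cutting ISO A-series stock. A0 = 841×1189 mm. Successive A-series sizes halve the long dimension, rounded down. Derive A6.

A1: ⌊1189/2⌋ × 841 = 594 × 841 mm
A2: ⌊841/2⌋ × 594 = 420 × 594 mm
A3: ⌊594/2⌋ × 420 = 297 × 420 mm
A4: ⌊420/2⌋ × 297 = 210 × 297 mm
A5: ⌊297/2⌋ × 210 = 148 × 210 mm
A6: ⌊210/2⌋ × 148 = 105 × 148 mm

105 × 148 mm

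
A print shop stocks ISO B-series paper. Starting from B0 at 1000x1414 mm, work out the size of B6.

B1: ⌊1414/2⌋ × 1000 = 707 × 1000 mm
B2: ⌊1000/2⌋ × 707 = 500 × 707 mm
B3: ⌊707/2⌋ × 500 = 353 × 500 mm
B4: ⌊500/2⌋ × 353 = 250 × 353 mm
B5: ⌊353/2⌋ × 250 = 176 × 250 mm
B6: ⌊250/2⌋ × 176 = 125 × 176 mm

125 × 176 mm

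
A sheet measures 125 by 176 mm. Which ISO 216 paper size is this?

Aspect ratio 176/125 ≈ 1.408 — close to the ISO √2 ≈ 1.414.
In the B-series (B0 = 1000 × 1414 mm): B6 = 125 × 176 mm.

B6 (125 × 176 mm)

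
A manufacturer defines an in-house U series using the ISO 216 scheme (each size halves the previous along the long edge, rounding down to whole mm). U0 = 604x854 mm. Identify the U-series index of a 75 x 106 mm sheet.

U6

U0: 604 × 854 mm
U1: 427 × 604 mm
U2: 302 × 427 mm
U3: 213 × 302 mm
U4: 151 × 213 mm
U5: 106 × 151 mm
U6: 75 × 106 mm
U7: 53 × 75 mm
→ matches U6.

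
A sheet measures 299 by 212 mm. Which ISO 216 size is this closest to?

A4 (210 × 297 mm)

Aspect ratio 299/212 ≈ 1.410 — close to the ISO √2 ≈ 1.414.
In the A-series (A0 area = 1 m²): A4 = 210 × 297 mm.
Off by 4 mm total — nearest standard size.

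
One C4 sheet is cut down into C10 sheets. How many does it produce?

64

Each ISO step halves the sheet: 1 × C4 → 2 × C5 → 4 × C6 → 8 × C7 → …
From C4 to C10 is 6 halving steps: 2^6 = 64.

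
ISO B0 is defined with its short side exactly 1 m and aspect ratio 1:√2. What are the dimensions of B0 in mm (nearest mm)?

1000 × 1414 mm

Short side = 1000 mm; long side = 1000√2 ≈ 1414.2 mm.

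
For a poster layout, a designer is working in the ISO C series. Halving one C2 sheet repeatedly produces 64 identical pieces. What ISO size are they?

C8

64 = 2^6, so 6 halving steps.
C2 → C3 → … → C8 after 6 steps.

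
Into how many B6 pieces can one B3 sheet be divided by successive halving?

8

B3 = 353 × 500 mm; B6 = 125 × 176 mm.
Each halving step doubles the count; 3 steps from B3 to B6.
2^3 = 8.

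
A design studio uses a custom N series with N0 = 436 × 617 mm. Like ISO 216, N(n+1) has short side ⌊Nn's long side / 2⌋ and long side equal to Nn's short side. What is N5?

N1 = 308 × 436 mm (from N0 by 1 halving).
N2: ⌊436/2⌋ × 308 = 218 × 308 mm
N3: ⌊308/2⌋ × 218 = 154 × 218 mm
N4: ⌊218/2⌋ × 154 = 109 × 154 mm
N5: ⌊154/2⌋ × 109 = 77 × 109 mm

77 × 109 mm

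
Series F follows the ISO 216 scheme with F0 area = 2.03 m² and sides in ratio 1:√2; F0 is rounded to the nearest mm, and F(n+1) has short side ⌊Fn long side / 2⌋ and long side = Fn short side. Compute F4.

Let F0's short side be w mm. w · w√2 = 2.03 m² = 2,030,000 mm², so w ≈ 1198.1 mm and w√2 ≈ 1694.4 mm → F0 = 1198 × 1694 mm.
F1: ⌊1694/2⌋ × 1198 = 847 × 1198 mm
F2: ⌊1198/2⌋ × 847 = 599 × 847 mm
F3: ⌊847/2⌋ × 599 = 423 × 599 mm
F4: ⌊599/2⌋ × 423 = 299 × 423 mm

299 × 423 mm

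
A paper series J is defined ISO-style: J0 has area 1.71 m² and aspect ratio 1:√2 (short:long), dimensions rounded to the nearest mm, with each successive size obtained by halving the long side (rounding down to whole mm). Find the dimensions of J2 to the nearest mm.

550 × 777 mm

Let J0's short side be w mm. w · w√2 = 1.71 m² = 1,710,000 mm², so w ≈ 1099.6 mm and w√2 ≈ 1555.1 mm → J0 = 1100 × 1555 mm.
J1: ⌊1555/2⌋ × 1100 = 777 × 1100 mm
J2: ⌊1100/2⌋ × 777 = 550 × 777 mm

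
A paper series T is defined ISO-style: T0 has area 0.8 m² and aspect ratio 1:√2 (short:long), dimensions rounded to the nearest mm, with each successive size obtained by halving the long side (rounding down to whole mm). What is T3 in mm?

266 × 376 mm

Let T0's short side be w mm. w · w√2 = 0.8 m² = 800,000 mm², so w ≈ 752.1 mm and w√2 ≈ 1063.7 mm → T0 = 752 × 1064 mm.
T1: ⌊1064/2⌋ × 752 = 532 × 752 mm
T2: ⌊752/2⌋ × 532 = 376 × 532 mm
T3: ⌊532/2⌋ × 376 = 266 × 376 mm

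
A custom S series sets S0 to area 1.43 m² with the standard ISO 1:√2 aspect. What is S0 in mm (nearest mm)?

1006 × 1422 mm

Let the short side be w mm. Then w · w√2 = 1.43 m² = 1,430,000 mm².
w² = 1,430,000/√2, so w ≈ 1005.6 mm; long side = w√2 ≈ 1422.1 mm.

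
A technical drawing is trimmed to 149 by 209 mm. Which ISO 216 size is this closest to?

Aspect ratio 209/149 ≈ 1.403 — close to the ISO √2 ≈ 1.414.
In the A-series (A0 area = 1 m²): A5 = 148 × 210 mm.
Off by 2 mm total — nearest standard size.

A5 (148 × 210 mm)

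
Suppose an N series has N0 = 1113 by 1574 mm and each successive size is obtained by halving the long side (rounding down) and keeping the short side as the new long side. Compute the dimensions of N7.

N1 = 787 × 1113 mm (from N0 by 1 halving).
N2: ⌊1113/2⌋ × 787 = 556 × 787 mm
N3: ⌊787/2⌋ × 556 = 393 × 556 mm
N4: ⌊556/2⌋ × 393 = 278 × 393 mm
N5: ⌊393/2⌋ × 278 = 196 × 278 mm
N6: ⌊278/2⌋ × 196 = 139 × 196 mm
N7: ⌊196/2⌋ × 139 = 98 × 139 mm

98 × 139 mm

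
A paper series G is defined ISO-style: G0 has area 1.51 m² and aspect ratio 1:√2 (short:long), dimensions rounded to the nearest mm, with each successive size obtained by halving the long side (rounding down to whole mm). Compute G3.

365 × 516 mm

Let G0's short side be w mm. w · w√2 = 1.51 m² = 1,510,000 mm², so w ≈ 1033.3 mm and w√2 ≈ 1461.3 mm → G0 = 1033 × 1461 mm.
G1: ⌊1461/2⌋ × 1033 = 730 × 1033 mm
G2: ⌊1033/2⌋ × 730 = 516 × 730 mm
G3: ⌊730/2⌋ × 516 = 365 × 516 mm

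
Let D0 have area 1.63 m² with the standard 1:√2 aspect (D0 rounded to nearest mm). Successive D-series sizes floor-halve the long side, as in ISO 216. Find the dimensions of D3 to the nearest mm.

379 × 537 mm

Let D0's short side be w mm. w · w√2 = 1.63 m² = 1,630,000 mm², so w ≈ 1073.6 mm and w√2 ≈ 1518.3 mm → D0 = 1074 × 1518 mm.
D1: ⌊1518/2⌋ × 1074 = 759 × 1074 mm
D2: ⌊1074/2⌋ × 759 = 537 × 759 mm
D3: ⌊759/2⌋ × 537 = 379 × 537 mm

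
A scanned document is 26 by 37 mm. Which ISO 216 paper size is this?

A10 (26 × 37 mm)

Aspect ratio 37/26 ≈ 1.423 — close to the ISO √2 ≈ 1.414.
In the A-series (A0 area = 1 m²): A10 = 26 × 37 mm.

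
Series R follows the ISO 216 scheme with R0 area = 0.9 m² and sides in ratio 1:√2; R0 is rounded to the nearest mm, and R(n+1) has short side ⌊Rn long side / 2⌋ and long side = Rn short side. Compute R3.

Let R0's short side be w mm. w · w√2 = 0.9 m² = 900,000 mm², so w ≈ 797.7 mm and w√2 ≈ 1128.2 mm → R0 = 798 × 1128 mm.
R1: ⌊1128/2⌋ × 798 = 564 × 798 mm
R2: ⌊798/2⌋ × 564 = 399 × 564 mm
R3: ⌊564/2⌋ × 399 = 282 × 399 mm

282 × 399 mm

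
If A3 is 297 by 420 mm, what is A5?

A4: ⌊420/2⌋ × 297 = 210 × 297 mm
A5: ⌊297/2⌋ × 210 = 148 × 210 mm

148 × 210 mm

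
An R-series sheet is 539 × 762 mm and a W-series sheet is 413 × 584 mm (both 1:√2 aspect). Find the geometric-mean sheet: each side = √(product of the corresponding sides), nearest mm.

Short side: √(539 · 413) = √222607 ≈ 471.8 → 472 mm
Long side: √(762 · 584) = √445008 ≈ 667.1 → 667 mm

472 × 667 mm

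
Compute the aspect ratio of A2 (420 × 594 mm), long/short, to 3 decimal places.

1.414

594 / 420 = 1.414
Matches √2 ≈ 1.414 — the ISO 216 defining ratio.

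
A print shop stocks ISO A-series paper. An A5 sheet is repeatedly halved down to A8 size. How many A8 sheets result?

8

Each ISO step halves the sheet: 1 × A5 → 2 × A6 → 4 × A7 → 8 × A8
From A5 to A8 is 3 halving steps: 2^3 = 8.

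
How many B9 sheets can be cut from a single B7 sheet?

B7 = 88 × 125 mm; B9 = 44 × 62 mm.
Each halving step doubles the count; 2 steps from B7 to B9.
2^2 = 4.

4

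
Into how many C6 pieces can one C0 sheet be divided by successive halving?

C0 = 917 × 1297 mm; C6 = 114 × 162 mm.
Each halving step doubles the count; 6 steps from C0 to C6.
2^6 = 64.

64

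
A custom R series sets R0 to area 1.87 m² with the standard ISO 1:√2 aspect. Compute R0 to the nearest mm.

1150 × 1626 mm

Let the short side be w mm. Then w · w√2 = 1.87 m² = 1,870,000 mm².
w² = 1,870,000/√2, so w ≈ 1149.9 mm; long side = w√2 ≈ 1626.2 mm.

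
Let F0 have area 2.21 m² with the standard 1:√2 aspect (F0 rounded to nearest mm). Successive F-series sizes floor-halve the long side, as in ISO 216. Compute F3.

442 × 625 mm

Let F0's short side be w mm. w · w√2 = 2.21 m² = 2,210,000 mm², so w ≈ 1250.1 mm and w√2 ≈ 1767.9 mm → F0 = 1250 × 1768 mm.
F1: ⌊1768/2⌋ × 1250 = 884 × 1250 mm
F2: ⌊1250/2⌋ × 884 = 625 × 884 mm
F3: ⌊884/2⌋ × 625 = 442 × 625 mm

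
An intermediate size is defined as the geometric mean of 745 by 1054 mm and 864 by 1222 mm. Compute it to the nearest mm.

802 × 1135 mm

Short side: √(745 · 864) = √643680 ≈ 802.3 → 802 mm
Long side: √(1054 · 1222) = √1287988 ≈ 1134.9 → 1135 mm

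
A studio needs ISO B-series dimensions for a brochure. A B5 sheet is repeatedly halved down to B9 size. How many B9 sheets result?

16

B5 = 176 × 250 mm; B9 = 44 × 62 mm.
Each halving step doubles the count; 4 steps from B5 to B9.
2^4 = 16.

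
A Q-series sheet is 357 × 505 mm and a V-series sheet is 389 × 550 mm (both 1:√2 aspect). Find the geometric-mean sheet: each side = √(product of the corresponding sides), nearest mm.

373 × 527 mm

Short side: √(357 · 389) = √138873 ≈ 372.7 → 373 mm
Long side: √(505 · 550) = √277750 ≈ 527.0 → 527 mm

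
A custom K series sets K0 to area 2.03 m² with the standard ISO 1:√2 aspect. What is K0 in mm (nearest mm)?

Let the short side be w mm. Then w · w√2 = 2.03 m² = 2,030,000 mm².
w² = 2,030,000/√2, so w ≈ 1198.1 mm; long side = w√2 ≈ 1694.4 mm.

1198 × 1694 mm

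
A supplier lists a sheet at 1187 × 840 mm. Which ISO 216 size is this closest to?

Aspect ratio 1187/840 ≈ 1.413 — close to the ISO √2 ≈ 1.414.
In the A-series (A0 area = 1 m²): A0 = 841 × 1189 mm.
Off by 3 mm total — nearest standard size.

A0 (841 × 1189 mm)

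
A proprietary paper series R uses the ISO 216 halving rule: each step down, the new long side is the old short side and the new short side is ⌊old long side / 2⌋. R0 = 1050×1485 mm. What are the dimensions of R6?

R1 = 742 × 1050 mm (from R0 by 1 halving).
R2: ⌊1050/2⌋ × 742 = 525 × 742 mm
R3: ⌊742/2⌋ × 525 = 371 × 525 mm
R4: ⌊525/2⌋ × 371 = 262 × 371 mm
R5: ⌊371/2⌋ × 262 = 185 × 262 mm
R6: ⌊262/2⌋ × 185 = 131 × 185 mm

131 × 185 mm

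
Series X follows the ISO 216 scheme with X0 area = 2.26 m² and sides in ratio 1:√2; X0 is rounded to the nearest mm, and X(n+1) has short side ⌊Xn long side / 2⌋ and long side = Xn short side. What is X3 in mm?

447 × 632 mm

Let X0's short side be w mm. w · w√2 = 2.26 m² = 2,260,000 mm², so w ≈ 1264.1 mm and w√2 ≈ 1787.8 mm → X0 = 1264 × 1788 mm.
X1: ⌊1788/2⌋ × 1264 = 894 × 1264 mm
X2: ⌊1264/2⌋ × 894 = 632 × 894 mm
X3: ⌊894/2⌋ × 632 = 447 × 632 mm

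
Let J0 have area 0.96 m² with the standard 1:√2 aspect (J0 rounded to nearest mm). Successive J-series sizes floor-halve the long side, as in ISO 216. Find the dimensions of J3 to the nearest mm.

291 × 412 mm

Let J0's short side be w mm. w · w√2 = 0.96 m² = 960,000 mm², so w ≈ 823.9 mm and w√2 ≈ 1165.2 mm → J0 = 824 × 1165 mm.
J1: ⌊1165/2⌋ × 824 = 582 × 824 mm
J2: ⌊824/2⌋ × 582 = 412 × 582 mm
J3: ⌊582/2⌋ × 412 = 291 × 412 mm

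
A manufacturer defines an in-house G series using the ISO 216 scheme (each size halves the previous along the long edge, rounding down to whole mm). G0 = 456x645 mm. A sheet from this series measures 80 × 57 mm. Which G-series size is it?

G0: 456 × 645 mm
G1: 322 × 456 mm
G2: 228 × 322 mm
G3: 161 × 228 mm
G4: 114 × 161 mm
G5: 80 × 114 mm
G6: 57 × 80 mm
G7: 40 × 57 mm
→ matches G6.

G6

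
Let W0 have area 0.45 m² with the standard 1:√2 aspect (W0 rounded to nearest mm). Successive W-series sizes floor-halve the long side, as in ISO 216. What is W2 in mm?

282 × 399 mm

Let W0's short side be w mm. w · w√2 = 0.45 m² = 450,000 mm², so w ≈ 564.1 mm and w√2 ≈ 797.7 mm → W0 = 564 × 798 mm.
W1: ⌊798/2⌋ × 564 = 399 × 564 mm
W2: ⌊564/2⌋ × 399 = 282 × 399 mm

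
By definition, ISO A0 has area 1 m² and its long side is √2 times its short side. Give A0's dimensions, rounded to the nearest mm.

Let the short side be w mm. Then the long side is w√2 and w · w√2 = 10⁶ mm².
w² = 10⁶/√2, so w = 1000 / 2^(1/4) ≈ 840.9 mm; long side = 1000 · 2^(1/4) ≈ 1189.2 mm.

841 × 1189 mm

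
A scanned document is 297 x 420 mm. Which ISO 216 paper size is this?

Aspect ratio 420/297 ≈ 1.414 — close to the ISO √2 ≈ 1.414.
In the A-series (A0 area = 1 m²): A3 = 297 × 420 mm.

A3 (297 × 420 mm)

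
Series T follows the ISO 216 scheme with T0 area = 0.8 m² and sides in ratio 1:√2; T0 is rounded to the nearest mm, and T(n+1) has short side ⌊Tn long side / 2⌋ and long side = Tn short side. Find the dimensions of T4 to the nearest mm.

Let T0's short side be w mm. w · w√2 = 0.8 m² = 800,000 mm², so w ≈ 752.1 mm and w√2 ≈ 1063.7 mm → T0 = 752 × 1064 mm.
T1: ⌊1064/2⌋ × 752 = 532 × 752 mm
T2: ⌊752/2⌋ × 532 = 376 × 532 mm
T3: ⌊532/2⌋ × 376 = 266 × 376 mm
T4: ⌊376/2⌋ × 266 = 188 × 266 mm

188 × 266 mm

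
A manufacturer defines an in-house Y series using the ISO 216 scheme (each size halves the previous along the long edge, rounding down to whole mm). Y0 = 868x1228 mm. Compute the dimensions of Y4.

Y1: ⌊1228/2⌋ × 868 = 614 × 868 mm
Y2: ⌊868/2⌋ × 614 = 434 × 614 mm
Y3: ⌊614/2⌋ × 434 = 307 × 434 mm
Y4: ⌊434/2⌋ × 307 = 217 × 307 mm

217 × 307 mm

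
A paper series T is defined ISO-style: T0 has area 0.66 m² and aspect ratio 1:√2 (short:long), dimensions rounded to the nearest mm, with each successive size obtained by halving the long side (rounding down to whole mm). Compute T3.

Let T0's short side be w mm. w · w√2 = 0.66 m² = 660,000 mm², so w ≈ 683.1 mm and w√2 ≈ 966.1 mm → T0 = 683 × 966 mm.
T1: ⌊966/2⌋ × 683 = 483 × 683 mm
T2: ⌊683/2⌋ × 483 = 341 × 483 mm
T3: ⌊483/2⌋ × 341 = 241 × 341 mm

241 × 341 mm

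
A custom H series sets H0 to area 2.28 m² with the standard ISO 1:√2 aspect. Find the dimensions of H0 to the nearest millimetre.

Let the short side be w mm. Then w · w√2 = 2.28 m² = 2,280,000 mm².
w² = 2,280,000/√2, so w ≈ 1269.7 mm; long side = w√2 ≈ 1795.7 mm.

1270 × 1796 mm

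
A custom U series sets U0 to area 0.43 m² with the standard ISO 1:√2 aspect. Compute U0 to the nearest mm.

Let the short side be w mm. Then w · w√2 = 0.43 m² = 430,000 mm².
w² = 430,000/√2, so w ≈ 551.4 mm; long side = w√2 ≈ 779.8 mm.

551 × 780 mm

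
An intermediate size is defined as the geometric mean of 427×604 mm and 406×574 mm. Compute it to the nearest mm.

416 × 589 mm

Short side: √(427 · 406) = √173362 ≈ 416.4 → 416 mm
Long side: √(604 · 574) = √346696 ≈ 588.8 → 589 mm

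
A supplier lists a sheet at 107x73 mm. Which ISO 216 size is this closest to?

Aspect ratio 107/73 ≈ 1.466 (ISO target is √2 ≈ 1.414).
In the A-series (A0 area = 1 m²): A7 = 74 × 105 mm.
Off by 3 mm total — nearest standard size.

A7 (74 × 105 mm)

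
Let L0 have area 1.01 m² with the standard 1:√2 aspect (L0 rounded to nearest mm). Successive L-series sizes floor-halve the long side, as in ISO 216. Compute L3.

Let L0's short side be w mm. w · w√2 = 1.01 m² = 1,010,000 mm², so w ≈ 845.1 mm and w√2 ≈ 1195.1 mm → L0 = 845 × 1195 mm.
L1: ⌊1195/2⌋ × 845 = 597 × 845 mm
L2: ⌊845/2⌋ × 597 = 422 × 597 mm
L3: ⌊597/2⌋ × 422 = 298 × 422 mm

298 × 422 mm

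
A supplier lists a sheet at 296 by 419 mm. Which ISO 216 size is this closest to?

A3 (297 × 420 mm)

Aspect ratio 419/296 ≈ 1.416 — close to the ISO √2 ≈ 1.414.
In the A-series (A0 area = 1 m²): A3 = 297 × 420 mm.
Off by 2 mm total — nearest standard size.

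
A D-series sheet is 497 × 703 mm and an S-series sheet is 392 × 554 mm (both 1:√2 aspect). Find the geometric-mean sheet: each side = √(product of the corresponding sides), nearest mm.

441 × 624 mm

Short side: √(497 · 392) = √194824 ≈ 441.4 → 441 mm
Long side: √(703 · 554) = √389462 ≈ 624.1 → 624 mm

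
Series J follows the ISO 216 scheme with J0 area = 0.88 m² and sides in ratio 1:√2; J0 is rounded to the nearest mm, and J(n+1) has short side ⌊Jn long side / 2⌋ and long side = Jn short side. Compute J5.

139 × 197 mm

Let J0's short side be w mm. w · w√2 = 0.88 m² = 880,000 mm², so w ≈ 788.8 mm and w√2 ≈ 1115.6 mm → J0 = 789 × 1116 mm.
J1: ⌊1116/2⌋ × 789 = 558 × 789 mm
J2: ⌊789/2⌋ × 558 = 394 × 558 mm
J3: ⌊558/2⌋ × 394 = 279 × 394 mm
J4: ⌊394/2⌋ × 279 = 197 × 279 mm
J5: ⌊279/2⌋ × 197 = 139 × 197 mm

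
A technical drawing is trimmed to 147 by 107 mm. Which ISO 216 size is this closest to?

A6 (105 × 148 mm)

Aspect ratio 147/107 ≈ 1.374 (ISO target is √2 ≈ 1.414).
In the A-series (A0 area = 1 m²): A6 = 105 × 148 mm.
Off by 3 mm total — nearest standard size.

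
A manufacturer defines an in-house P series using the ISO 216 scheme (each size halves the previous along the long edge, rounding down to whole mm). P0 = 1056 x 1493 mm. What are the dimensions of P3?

373 × 528 mm

P1: ⌊1493/2⌋ × 1056 = 746 × 1056 mm
P2: ⌊1056/2⌋ × 746 = 528 × 746 mm
P3: ⌊746/2⌋ × 528 = 373 × 528 mm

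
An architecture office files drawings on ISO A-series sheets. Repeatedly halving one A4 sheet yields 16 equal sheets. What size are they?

A8

16 = 2^4, so 4 halving steps.
A4 → A5 → … → A8 after 4 steps.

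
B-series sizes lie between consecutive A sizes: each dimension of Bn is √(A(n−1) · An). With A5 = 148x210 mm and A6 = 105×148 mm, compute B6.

Short side: √(148 · 105) = √15540 ≈ 124.7 → 125 mm
Long side: √(210 · 148) = √31080 ≈ 176.3 → 176 mm

125 × 176 mm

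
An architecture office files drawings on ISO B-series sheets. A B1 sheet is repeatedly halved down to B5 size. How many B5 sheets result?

16

Each ISO step halves the sheet: 1 × B1 → 2 × B2 → 4 × B3 → 8 × B4 → …
From B1 to B5 is 4 halving steps: 2^4 = 16.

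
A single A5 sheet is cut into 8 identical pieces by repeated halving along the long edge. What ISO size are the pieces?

A8

8 = 2^3, so 3 halving steps.
A5 → A6 → … → A8 after 3 steps.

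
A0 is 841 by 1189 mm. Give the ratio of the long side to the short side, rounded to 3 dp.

1189 / 841 = 1.414
Matches √2 ≈ 1.414 — the ISO 216 defining ratio.

1.414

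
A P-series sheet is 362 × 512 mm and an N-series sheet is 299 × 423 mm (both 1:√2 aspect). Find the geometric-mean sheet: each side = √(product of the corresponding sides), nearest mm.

Short side: √(362 · 299) = √108238 ≈ 329.0 → 329 mm
Long side: √(512 · 423) = √216576 ≈ 465.4 → 465 mm

329 × 465 mm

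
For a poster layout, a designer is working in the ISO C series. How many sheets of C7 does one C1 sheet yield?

64

Each ISO step halves the sheet: 1 × C1 → 2 × C2 → 4 × C3 → 8 × C4 → …
From C1 to C7 is 6 halving steps: 2^6 = 64.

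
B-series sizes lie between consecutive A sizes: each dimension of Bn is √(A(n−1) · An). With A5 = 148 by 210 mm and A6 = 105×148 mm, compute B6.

Short side: √(148 · 105) = √15540 ≈ 124.7 → 125 mm
Long side: √(210 · 148) = √31080 ≈ 176.3 → 176 mm

125 × 176 mm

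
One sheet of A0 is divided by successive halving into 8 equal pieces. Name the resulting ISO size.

A3

8 = 2^3, so 3 halving steps.
A0 → A1 → … → A3 after 3 steps.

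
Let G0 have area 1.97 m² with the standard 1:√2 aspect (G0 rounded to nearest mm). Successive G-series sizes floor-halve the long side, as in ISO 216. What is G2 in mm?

590 × 834 mm

Let G0's short side be w mm. w · w√2 = 1.97 m² = 1,970,000 mm², so w ≈ 1180.3 mm and w√2 ≈ 1669.1 mm → G0 = 1180 × 1669 mm.
G1: ⌊1669/2⌋ × 1180 = 834 × 1180 mm
G2: ⌊1180/2⌋ × 834 = 590 × 834 mm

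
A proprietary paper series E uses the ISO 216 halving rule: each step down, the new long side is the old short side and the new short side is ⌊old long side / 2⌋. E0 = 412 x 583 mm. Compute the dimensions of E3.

145 × 206 mm

E1: ⌊583/2⌋ × 412 = 291 × 412 mm
E2: ⌊412/2⌋ × 291 = 206 × 291 mm
E3: ⌊291/2⌋ × 206 = 145 × 206 mm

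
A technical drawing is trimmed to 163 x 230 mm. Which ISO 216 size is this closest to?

Aspect ratio 230/163 ≈ 1.411 — close to the ISO √2 ≈ 1.414.
In the C-series (envelope sizes, between A and B): C5 = 162 × 229 mm.
Off by 2 mm total — nearest standard size.

C5 (162 × 229 mm)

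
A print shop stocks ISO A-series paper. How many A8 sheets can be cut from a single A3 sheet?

Each ISO step halves the sheet: 1 × A3 → 2 × A4 → 4 × A5 → 8 × A6 → …
From A3 to A8 is 5 halving steps: 2^5 = 32.

32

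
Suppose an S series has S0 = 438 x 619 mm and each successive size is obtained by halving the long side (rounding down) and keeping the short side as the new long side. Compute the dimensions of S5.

S1: ⌊619/2⌋ × 438 = 309 × 438 mm
S2: ⌊438/2⌋ × 309 = 219 × 309 mm
S3: ⌊309/2⌋ × 219 = 154 × 219 mm
S4: ⌊219/2⌋ × 154 = 109 × 154 mm
S5: ⌊154/2⌋ × 109 = 77 × 109 mm

77 × 109 mm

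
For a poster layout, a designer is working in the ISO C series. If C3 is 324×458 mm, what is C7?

C4: ⌊458/2⌋ × 324 = 229 × 324 mm
C5: ⌊324/2⌋ × 229 = 162 × 229 mm
C6: ⌊229/2⌋ × 162 = 114 × 162 mm
C7: ⌊162/2⌋ × 114 = 81 × 114 mm

81 × 114 mm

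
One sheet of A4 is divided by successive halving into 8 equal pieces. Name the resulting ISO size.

8 = 2^3, so 3 halving steps.
A4 → A5 → … → A7 after 3 steps.

A7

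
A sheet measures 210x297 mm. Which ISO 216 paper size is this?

A4 (210 × 297 mm)

Aspect ratio 297/210 ≈ 1.414 — close to the ISO √2 ≈ 1.414.
In the A-series (A0 area = 1 m²): A4 = 210 × 297 mm.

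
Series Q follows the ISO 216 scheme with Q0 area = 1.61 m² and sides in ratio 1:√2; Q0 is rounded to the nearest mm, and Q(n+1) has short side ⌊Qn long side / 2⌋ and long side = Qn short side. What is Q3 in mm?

377 × 533 mm

Let Q0's short side be w mm. w · w√2 = 1.61 m² = 1,610,000 mm², so w ≈ 1067.0 mm and w√2 ≈ 1508.9 mm → Q0 = 1067 × 1509 mm.
Q1: ⌊1509/2⌋ × 1067 = 754 × 1067 mm
Q2: ⌊1067/2⌋ × 754 = 533 × 754 mm
Q3: ⌊754/2⌋ × 533 = 377 × 533 mm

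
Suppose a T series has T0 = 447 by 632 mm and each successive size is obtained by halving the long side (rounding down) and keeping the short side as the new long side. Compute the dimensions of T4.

T1 = 316 × 447 mm (from T0 by 1 halving).
T2: ⌊447/2⌋ × 316 = 223 × 316 mm
T3: ⌊316/2⌋ × 223 = 158 × 223 mm
T4: ⌊223/2⌋ × 158 = 111 × 158 mm

111 × 158 mm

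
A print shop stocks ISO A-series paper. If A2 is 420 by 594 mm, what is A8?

52 × 74 mm

A3: ⌊594/2⌋ × 420 = 297 × 420 mm
A4: ⌊420/2⌋ × 297 = 210 × 297 mm
A5: ⌊297/2⌋ × 210 = 148 × 210 mm
A6: ⌊210/2⌋ × 148 = 105 × 148 mm
A7: ⌊148/2⌋ × 105 = 74 × 105 mm
A8: ⌊105/2⌋ × 74 = 52 × 74 mm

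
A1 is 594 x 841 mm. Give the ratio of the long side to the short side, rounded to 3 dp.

841 / 594 = 1.416
ISO 216 targets √2 ≈ 1.414; the +0.002 deviation is from mm rounding.

1.416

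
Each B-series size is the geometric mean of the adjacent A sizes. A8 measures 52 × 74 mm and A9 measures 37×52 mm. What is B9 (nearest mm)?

Short side: √(52 · 37) = √1924 ≈ 43.9 → 44 mm
Long side: √(74 · 52) = √3848 ≈ 62.0 → 62 mm

44 × 62 mm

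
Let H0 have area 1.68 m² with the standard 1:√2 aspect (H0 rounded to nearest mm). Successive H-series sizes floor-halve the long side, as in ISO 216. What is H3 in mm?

Let H0's short side be w mm. w · w√2 = 1.68 m² = 1,680,000 mm², so w ≈ 1089.9 mm and w√2 ≈ 1541.4 mm → H0 = 1090 × 1541 mm.
H1: ⌊1541/2⌋ × 1090 = 770 × 1090 mm
H2: ⌊1090/2⌋ × 770 = 545 × 770 mm
H3: ⌊770/2⌋ × 545 = 385 × 545 mm

385 × 545 mm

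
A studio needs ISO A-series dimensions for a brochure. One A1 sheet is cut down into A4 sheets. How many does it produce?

Each ISO step halves the sheet: 1 × A1 → 2 × A2 → 4 × A3 → 8 × A4
From A1 to A4 is 3 halving steps: 2^3 = 8.

8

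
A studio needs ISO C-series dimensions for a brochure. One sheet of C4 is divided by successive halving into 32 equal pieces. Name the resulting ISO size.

32 = 2^5, so 5 halving steps.
C4 → C5 → … → C9 after 5 steps.

C9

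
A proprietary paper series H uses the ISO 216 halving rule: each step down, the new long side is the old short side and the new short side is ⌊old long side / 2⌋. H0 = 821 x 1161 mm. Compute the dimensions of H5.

145 × 205 mm

H1: ⌊1161/2⌋ × 821 = 580 × 821 mm
H2: ⌊821/2⌋ × 580 = 410 × 580 mm
H3: ⌊580/2⌋ × 410 = 290 × 410 mm
H4: ⌊410/2⌋ × 290 = 205 × 290 mm
H5: ⌊290/2⌋ × 205 = 145 × 205 mm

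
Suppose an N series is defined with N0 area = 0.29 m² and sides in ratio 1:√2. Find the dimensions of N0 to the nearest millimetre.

Let the short side be w mm. Then w · w√2 = 0.29 m² = 290,000 mm².
w² = 290,000/√2, so w ≈ 452.8 mm; long side = w√2 ≈ 640.4 mm.

453 × 640 mm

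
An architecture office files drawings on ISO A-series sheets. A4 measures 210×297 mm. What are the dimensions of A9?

A5: ⌊297/2⌋ × 210 = 148 × 210 mm
A6: ⌊210/2⌋ × 148 = 105 × 148 mm
A7: ⌊148/2⌋ × 105 = 74 × 105 mm
A8: ⌊105/2⌋ × 74 = 52 × 74 mm
A9: ⌊74/2⌋ × 52 = 37 × 52 mm

37 × 52 mm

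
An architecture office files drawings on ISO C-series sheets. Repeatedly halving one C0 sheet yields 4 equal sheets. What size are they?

C2

4 = 2^2, so 2 halving steps.
C0 → C1 → … → C2 after 2 steps.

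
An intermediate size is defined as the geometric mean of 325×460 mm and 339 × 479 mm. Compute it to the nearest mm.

332 × 469 mm

Short side: √(325 · 339) = √110175 ≈ 331.9 → 332 mm
Long side: √(460 · 479) = √220340 ≈ 469.4 → 469 mm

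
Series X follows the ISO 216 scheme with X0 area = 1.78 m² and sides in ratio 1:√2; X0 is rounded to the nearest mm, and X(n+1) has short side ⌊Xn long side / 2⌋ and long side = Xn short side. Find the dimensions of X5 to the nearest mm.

Let X0's short side be w mm. w · w√2 = 1.78 m² = 1,780,000 mm², so w ≈ 1121.9 mm and w√2 ≈ 1586.6 mm → X0 = 1122 × 1587 mm.
X1: ⌊1587/2⌋ × 1122 = 793 × 1122 mm
X2: ⌊1122/2⌋ × 793 = 561 × 793 mm
X3: ⌊793/2⌋ × 561 = 396 × 561 mm
X4: ⌊561/2⌋ × 396 = 280 × 396 mm
X5: ⌊396/2⌋ × 280 = 198 × 280 mm

198 × 280 mm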